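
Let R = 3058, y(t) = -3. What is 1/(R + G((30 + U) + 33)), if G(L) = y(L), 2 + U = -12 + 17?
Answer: 1/3055 ≈ 0.00032733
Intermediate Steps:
U = 3 (U = -2 + (-12 + 17) = -2 + 5 = 3)
G(L) = -3
1/(R + G((30 + U) + 33)) = 1/(3058 - 3) = 1/3055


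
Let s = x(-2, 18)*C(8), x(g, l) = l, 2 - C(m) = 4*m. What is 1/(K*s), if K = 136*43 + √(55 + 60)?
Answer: -1462/4616863515 + √115/18467454060 ≈ -3.1608e-7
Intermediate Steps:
C(m) = 2 - 4*m
s = -540 (s = 18*(2 - 4*8) = 18*(2 - 32) = 18*(-30) = -540)
K = 5848 + √115 ≈ 5858.7
1/(K*s) = 1/((5848 + √115)*(-540)) = -1/540/(5848 + √115) = -1/(540*(5848 + √115))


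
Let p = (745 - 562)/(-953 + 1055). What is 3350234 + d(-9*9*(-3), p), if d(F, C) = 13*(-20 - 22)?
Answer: 3349688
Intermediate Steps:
p = 61/34 (p = 183/102 = 183*(1/102) = 61/34 ≈ 1.7941)
d(F, C) = -546 (d(F, C) = 13*(-42) = -546)
3350234 + d(-9*9*(-3), p) = 3350234 - 546 = 3349688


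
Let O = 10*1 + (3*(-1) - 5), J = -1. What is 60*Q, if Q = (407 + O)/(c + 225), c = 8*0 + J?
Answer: 6135/56 ≈ 109.55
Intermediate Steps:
c = -1 (c = 8*0 - 1 = 0 - 1 = -1)
O = 2 (O = 10 + (-3 - 5) = 10 - 8 = 2)
Q = 409/224 (Q = (407 + 2)/(-1 + 225) = 409/224 ≈ 1.8259)
60*Q = 60*(409/224) = 6135/56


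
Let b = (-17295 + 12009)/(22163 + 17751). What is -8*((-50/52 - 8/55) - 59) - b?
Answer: 6863345829/14269255 ≈ 480.99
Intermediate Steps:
b = -2643/19957 (b = -5286/39914 = -5286*1/39914 = -2643/19957 ≈ -0.13243)
-8*((-50/52 - 8/55) - 59) - b = -8*((-50/52 - 8/55) - 59) - 1*(-2643/19957) = -8*((-50*1/52 - 8*1/55) - 59) + 2643/19957 = -8*((-25/26 - 8/55) - 59) + 2643/19957 = -8*(-1583/1430 - 59) + 2643/19957 = -8*(-85953/1430) + 2643/19957 = 343812/715 + 2643/19957 = 6863345829/14269255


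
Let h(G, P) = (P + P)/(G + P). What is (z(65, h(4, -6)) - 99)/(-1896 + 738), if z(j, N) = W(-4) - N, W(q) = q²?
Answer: 89/1158 ≈ 0.076857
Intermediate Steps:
h(G, P) = 2*P/(G + P) (h(G, P) = (2*P)/(G + P) = 2*P/(G + P))
z(j, N) = 16 - N (z(j, N) = (-4)² - N = 16 - N)
(z(65, h(4, -6)) - 99)/(-1896 + 738) = ((16 - 2*(-6)/(4 - 6)) - 99)/(-1896 + 738) = ((16 - 2*(-6)/(-2)) - 99)/(-1158) = ((16 - 2*(-6)*(-1)/2) - 99)*(-1/1158) = ((16 - 1*6) - 99)*(-1/1158) = ((16 - 6) - 99)*(-1/1158) = (10 - 99)*(-1/1158) = -89*(-1/1158) = 89/1158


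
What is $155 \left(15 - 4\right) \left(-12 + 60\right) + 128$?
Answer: $81968$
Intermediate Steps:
$155 \left(15 - 4\right) \left(-12 + 60\right) + 128 = 155 \cdot 11 \cdot 48 + 128 = 155 \cdot 528 + 128 = 81840 + 128 = 81968$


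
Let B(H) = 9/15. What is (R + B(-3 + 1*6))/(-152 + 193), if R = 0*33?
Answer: 3/205 ≈ 0.014634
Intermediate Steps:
R = 0
B(H) = 3/5 (B(H) = 9*(1/15) = 3/5)
(R + B(-3 + 1*6))/(-152 + 193) = (0 + 3/5)/(-152 + 193) = (3/5)/41 = (3/5)*(1/41) = 3/205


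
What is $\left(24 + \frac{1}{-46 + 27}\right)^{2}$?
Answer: $\frac{207025}{361} \approx 573.48$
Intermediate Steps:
$\left(24 + \frac{1}{-46 + 27}\right)^{2} = \left(24 + \frac{1}{-19}\right)^{2} = \left(24 - \frac{1}{19}\right)^{2} = \left(\frac{455}{19}\right)^{2} = \frac{207025}{361}$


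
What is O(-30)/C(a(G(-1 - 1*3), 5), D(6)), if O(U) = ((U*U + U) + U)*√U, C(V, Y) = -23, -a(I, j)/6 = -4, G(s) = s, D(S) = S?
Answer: -840*I*√30/23 ≈ -200.04*I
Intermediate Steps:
a(I, j) = 24 (a(I, j) = -6*(-4) = 24)
O(U) = √U*(U² + 2*U) (O(U) = ((U² + U) + U)*√U = ((U + U²) + U)*√U = (U² + 2*U)*√U = √U*(U² + 2*U))
O(-30)/C(a(G(-1 - 1*3), 5), D(6)) = ((-30)^(3/2)*(2 - 30))/(-23) = (-30*I*√30*(-28))*(-1/23) = (840*I*√30)*(-1/23) = -840*I*√30/23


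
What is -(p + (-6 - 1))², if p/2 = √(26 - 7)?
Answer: -125 + 28*√19 ≈ -2.9508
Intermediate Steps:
p = 2*√19 (p = 2*√(26 - 7) = 2*√19 ≈ 8.7178)
-(p + (-6 - 1))² = -(2*√19 + (-6 - 1))² = -(2*√19 - 7)² = -(-7 + 2*√19)²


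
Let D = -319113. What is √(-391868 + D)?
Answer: I*√710981 ≈ 843.2*I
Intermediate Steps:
√(-391868 + D) = √(-391868 - 319113) = √(-710981) = I*√710981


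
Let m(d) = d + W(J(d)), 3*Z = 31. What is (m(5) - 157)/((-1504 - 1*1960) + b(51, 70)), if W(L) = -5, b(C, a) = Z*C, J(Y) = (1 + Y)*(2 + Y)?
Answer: 157/2937 ≈ 0.053456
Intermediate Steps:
Z = 31/3 (Z = (1/3)*31 = 31/3 ≈ 10.333)
b(C, a) = 31*C/3
m(d) = -5 + d (m(d) = d - 5 = -5 + d)
(m(5) - 157)/((-1504 - 1*1960) + b(51, 70)) = ((-5 + 5) - 157)/((-1504 - 1*1960) + (31/3)*51) = (0 - 157)/((-1504 - 1960) + 527) = -157/(-3464 + 527) = -157/(-2937) = -157*(-1/2937) = 157/2937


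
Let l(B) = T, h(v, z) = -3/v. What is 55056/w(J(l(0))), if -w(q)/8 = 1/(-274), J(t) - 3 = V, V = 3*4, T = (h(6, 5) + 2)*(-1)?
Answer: 1885668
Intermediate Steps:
T = -3/2 (T = (-3/6 + 2)*(-1) = (-3*⅙ + 2)*(-1) = (-½ + 2)*(-1) = (3/2)*(-1) = -3/2 ≈ -1.5000)
V = 12
l(B) = -3/2
J(t) = 15 (J(t) = 3 + 12 = 15)
w(q) = 4/137 (w(q) = -8/(-274) = -8*(-1/274) = 4/137)
55056/w(J(l(0))) = 55056/(4/137) = 55056*(137/4) = 1885668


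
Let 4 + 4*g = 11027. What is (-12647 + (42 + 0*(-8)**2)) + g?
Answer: -39397/4 ≈ -9849.3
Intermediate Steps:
g = 11023/4 (g = -1 + (1/4)*11027 = -1 + 11027/4 = 11023/4 ≈ 2755.8)
(-12647 + (42 + 0*(-8)**2)) + g = (-12647 + (42 + 0*(-8)**2)) + 11023/4 = (-12647 + (42 + 0*64)) + 11023/4 = (-12647 + (42 + 0)) + 11023/4 = (-12647 + 42) + 11023/4 = -12605 + 11023/4 = -39397/4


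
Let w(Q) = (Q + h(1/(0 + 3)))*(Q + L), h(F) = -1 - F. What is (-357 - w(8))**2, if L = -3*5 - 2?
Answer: 88209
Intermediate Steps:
L = -17 (L = -15 - 2 = -17)
w(Q) = (-17 + Q)*(-4/3 + Q) (w(Q) = (Q + (-1 - 1/(0 + 3)))*(Q - 17) = (Q + (-1 - 1/3))*(-17 + Q) = (Q - 4/3)*(-17 + Q) = (-4/3 + Q)*(-17 + Q) = (-17 + Q)*(-4/3 + Q))
(-357 - w(8))**2 = (-357 - (68/3 + 8**2 - 55/3*8))**2 = (-357 - (68/3 + 64 - 440/3))**2 = (-357 - 1*(-60))**2 = (-357 + 60)**2 = (-297)**2 = 88209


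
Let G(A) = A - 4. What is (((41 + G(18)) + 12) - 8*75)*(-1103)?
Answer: 587899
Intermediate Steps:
G(A) = -4 + A
(((41 + G(18)) + 12) - 8*75)*(-1103) = (((41 + (-4 + 18)) + 12) - 8*75)*(-1103) = (((41 + 14) + 12) - 600)*(-1103) = ((55 + 12) - 600)*(-1103) = (67 - 600)*(-1103) = -533*(-1103) = 587899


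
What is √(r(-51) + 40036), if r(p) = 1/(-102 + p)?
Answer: √104133619/51 ≈ 200.09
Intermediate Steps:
√(r(-51) + 40036) = √(1/(-102 - 51) + 40036) = √(1/(-153) + 40036) = √(-1/153 + 40036) = √(6125507/153) = √104133619/51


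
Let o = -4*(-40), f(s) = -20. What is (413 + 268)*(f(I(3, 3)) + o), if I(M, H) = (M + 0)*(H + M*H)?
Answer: 95340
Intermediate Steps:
I(M, H) = M*(H + H*M)
o = 160
(413 + 268)*(f(I(3, 3)) + o) = (413 + 268)*(-20 + 160) = 681*140 = 95340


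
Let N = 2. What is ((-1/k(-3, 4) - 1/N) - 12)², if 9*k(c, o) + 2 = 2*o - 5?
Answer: 1849/4 ≈ 462.25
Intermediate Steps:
k(c, o) = -7/9 + 2*o/9 (k(c, o) = -2/9 + (2*o - 5)/9 = -2/9 + (-5 + 2*o)/9 = -2/9 + (-5/9 + 2*o/9) = -7/9 + 2*o/9)
((-1/k(-3, 4) - 1/N) - 12)² = ((-1/(-7/9 + (2/9)*4) - 1/2) - 12)² = ((-1/(-7/9 + 8/9) - 1*½) - 12)² = ((-1/⅑ - ½) - 12)² = ((-1*9 - ½) - 12)² = ((-9 - ½) - 12)² = (-19/2 - 12)² = (-43/2)² = 1849/4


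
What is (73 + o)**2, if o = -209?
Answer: 18496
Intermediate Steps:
(73 + o)**2 = (73 - 209)**2 = (-136)**2 = 18496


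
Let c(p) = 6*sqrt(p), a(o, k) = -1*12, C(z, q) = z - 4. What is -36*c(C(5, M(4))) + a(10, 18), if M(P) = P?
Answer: -228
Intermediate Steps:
C(z, q) = -4 + z
a(o, k) = -12
-36*c(C(5, M(4))) + a(10, 18) = -216*sqrt(-4 + 5) - 12 = -216*sqrt(1) - 12 = -216 - 12 = -228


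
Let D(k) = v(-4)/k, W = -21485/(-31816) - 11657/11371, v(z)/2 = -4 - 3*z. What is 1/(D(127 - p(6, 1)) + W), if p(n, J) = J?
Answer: -22792123368/5079872263 ≈ -4.4867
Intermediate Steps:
v(z) = -8 - 6*z (v(z) = 2*(-4 - 3*z) = -8 - 6*z)
W = -126573177/361779736 (W = -21485*(-1/31816) - 11657*1/11371 = 21485/31816 - 11657/11371 = -126573177/361779736 ≈ -0.34986)
D(k) = 16/k (D(k) = (-8 - 6*(-4))/k = (-8 + 24)/k = 16/k)
1/(D(127 - p(6, 1)) + W) = 1/(16/(127 - 1*1) - 126573177/361779736) = 1/(16/(127 - 1) - 126573177/361779736) = 1/(16/126 - 126573177/361779736) = 1/(16*(1/126) - 126573177/361779736) = 1/(8/63 - 126573177/361779736) = 1/(-5079872263/22792123368) = -22792123368/5079872263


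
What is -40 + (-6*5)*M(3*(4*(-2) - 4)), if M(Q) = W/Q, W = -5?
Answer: -265/6 ≈ -44.167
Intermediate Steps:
M(Q) = -5/Q
-40 + (-6*5)*M(3*(4*(-2) - 4)) = -40 + (-6*5)*(-5*1/(3*(4*(-2) - 4))) = -40 - (-150)/(3*(-8 - 4)) = -40 - (-150)/(3*(-12)) = -40 - (-150)/(-36) = -40 - (-150)*(-1)/36 = -40 - 30*5/36 = -40 - 25/6 = -265/6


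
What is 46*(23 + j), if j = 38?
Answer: 2806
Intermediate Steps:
46*(23 + j) = 46*(23 + 38) = 46*61 = 2806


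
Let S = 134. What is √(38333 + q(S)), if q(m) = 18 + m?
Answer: √38485 ≈ 196.18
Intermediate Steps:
√(38333 + q(S)) = √(38333 + (18 + 134)) = √(38333 + 152) = √38485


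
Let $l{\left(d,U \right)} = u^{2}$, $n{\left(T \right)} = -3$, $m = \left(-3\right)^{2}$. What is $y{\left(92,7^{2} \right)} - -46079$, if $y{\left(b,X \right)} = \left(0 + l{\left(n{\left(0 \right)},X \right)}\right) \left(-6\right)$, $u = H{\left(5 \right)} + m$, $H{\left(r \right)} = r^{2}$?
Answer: $39143$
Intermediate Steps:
$m = 9$
$u = 34$ ($u = 5^{2} + 9 = 25 + 9 = 34$)
$l{\left(d,U \right)} = 1156$ ($l{\left(d,U \right)} = 34^{2} = 1156$)
$y{\left(b,X \right)} = -6936$ ($y{\left(b,X \right)} = \left(0 + 1156\right) \left(-6\right) = 1156 \left(-6\right) = -6936$)
$y{\left(92,7^{2} \right)} - -46079 = -6936 - -46079 = -6936 + 46079 = 39143$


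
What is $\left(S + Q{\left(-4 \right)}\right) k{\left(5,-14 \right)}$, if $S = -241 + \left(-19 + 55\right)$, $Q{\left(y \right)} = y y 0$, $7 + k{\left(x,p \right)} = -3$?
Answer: $2050$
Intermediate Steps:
$k{\left(x,p \right)} = -10$ ($k{\left(x,p \right)} = -7 - 3 = -10$)
$Q{\left(y \right)} = 0$ ($Q{\left(y \right)} = y^{2} \cdot 0 = 0$)
$S = -205$ ($S = -241 + 36 = -205$)
$\left(S + Q{\left(-4 \right)}\right) k{\left(5,-14 \right)} = \left(-205 + 0\right) \left(-10\right) = \left(-205\right) \left(-10\right) = 2050$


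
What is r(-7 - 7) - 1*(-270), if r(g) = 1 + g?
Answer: 257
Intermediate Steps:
r(-7 - 7) - 1*(-270) = (1 + (-7 - 7)) - 1*(-270) = (1 - 14) + 270 = -13 + 270 = 257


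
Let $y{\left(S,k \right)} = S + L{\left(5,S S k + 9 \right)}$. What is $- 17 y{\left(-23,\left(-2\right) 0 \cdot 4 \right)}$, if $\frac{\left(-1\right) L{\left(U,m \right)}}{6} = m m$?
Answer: $8653$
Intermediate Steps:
$L{\left(U,m \right)} = - 6 m^{2}$ ($L{\left(U,m \right)} = - 6 m m = - 6 m^{2}$)
$y{\left(S,k \right)} = S - 6 \left(9 + k S^{2}\right)^{2}$ ($y{\left(S,k \right)} = S - 6 \left(S S k + 9\right)^{2} = S - 6 \left(S^{2} k + 9\right)^{2} = S - 6 \left(k S^{2} + 9\right)^{2} = S - 6 \left(9 + k S^{2}\right)^{2}$)
$- 17 y{\left(-23,\left(-2\right) 0 \cdot 4 \right)} = - 17 \left(-23 - 6 \left(9 + \left(-2\right) 0 \cdot 4 \left(-23\right)^{2}\right)^{2}\right) = - 17 \left(-23 - 6 \left(9 + 0 \cdot 4 \cdot 529\right)^{2}\right) = - 17 \left(-23 - 6 \left(9 + 0 \cdot 529\right)^{2}\right) = - 17 \left(-23 - 6 \left(9 + 0\right)^{2}\right) = - 17 \left(-23 - 6 \cdot 9^{2}\right) = - 17 \left(-23 - 486\right) = \left(-17\right) \left(-509\right) = 8653$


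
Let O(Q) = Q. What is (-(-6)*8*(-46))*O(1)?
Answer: -2208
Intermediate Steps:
(-(-6)*8*(-46))*O(1) = (-(-6)*8*(-46))*1 = (-6*(-8)*(-46))*1 = (48*(-46))*1 = -2208*1 = -2208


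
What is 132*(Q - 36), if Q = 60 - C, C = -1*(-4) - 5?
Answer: 3300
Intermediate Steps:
C = -1 (C = 4 - 5 = -1)
Q = 61 (Q = 60 - 1*(-1) = 60 + 1 = 61)
132*(Q - 36) = 132*(61 - 36) = 132*25 = 3300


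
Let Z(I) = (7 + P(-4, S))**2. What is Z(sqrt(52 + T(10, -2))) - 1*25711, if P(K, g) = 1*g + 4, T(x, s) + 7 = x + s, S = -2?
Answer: -25630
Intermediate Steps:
T(x, s) = -7 + s + x (T(x, s) = -7 + (x + s) = -7 + (s + x) = -7 + s + x)
P(K, g) = 4 + g (P(K, g) = g + 4 = 4 + g)
Z(I) = 81 (Z(I) = (7 + (4 - 2))**2 = (7 + 2)**2 = 9**2 = 81)
Z(sqrt(52 + T(10, -2))) - 1*25711 = 81 - 1*25711 = 81 - 25711 = -25630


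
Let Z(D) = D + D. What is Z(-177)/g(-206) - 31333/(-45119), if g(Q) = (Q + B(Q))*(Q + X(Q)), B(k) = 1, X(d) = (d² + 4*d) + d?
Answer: 132327245063/190537537000 ≈ 0.69449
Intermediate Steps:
X(d) = d² + 5*d
Z(D) = 2*D
g(Q) = (1 + Q)*(Q + Q*(5 + Q)) (g(Q) = (Q + 1)*(Q + Q*(5 + Q)) = (1 + Q)*(Q + Q*(5 + Q)))
Z(-177)/g(-206) - 31333/(-45119) = (2*(-177))/((-206*(6 + (-206)² + 7*(-206)))) - 31333/(-45119) = -354*(-1/(206*(6 + 42436 - 1442))) - 31333*(-1/45119) = -354/((-206*41000)) + 31333/45119 = -354/(-8446000) + 31333/45119 = -354*(-1/8446000) + 31333/45119 = 177/4223000 + 31333/45119 = 132327245063/190537537000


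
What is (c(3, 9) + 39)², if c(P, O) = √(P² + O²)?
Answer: 1611 + 234*√10 ≈ 2351.0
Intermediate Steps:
c(P, O) = √(O² + P²)
(c(3, 9) + 39)² = (√(9² + 3²) + 39)² = (√(81 + 9) + 39)² = (√90 + 39)² = (3*√10 + 39)² = (39 + 3*√10)²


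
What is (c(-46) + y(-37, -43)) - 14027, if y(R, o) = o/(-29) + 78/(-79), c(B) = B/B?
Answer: -32132431/2291 ≈ -14026.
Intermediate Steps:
c(B) = 1
y(R, o) = -78/79 - o/29 (y(R, o) = o*(-1/29) + 78*(-1/79) = -o/29 - 78/79 = -78/79 - o/29)
(c(-46) + y(-37, -43)) - 14027 = (1 + (-78/79 - 1/29*(-43))) - 14027 = (1 + (-78/79 + 43/29)) - 14027 = (1 + 1135/2291) - 14027 = 3426/2291 - 14027 = -32132431/2291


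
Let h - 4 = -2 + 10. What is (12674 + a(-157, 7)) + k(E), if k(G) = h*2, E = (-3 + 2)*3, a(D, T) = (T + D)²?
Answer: 35198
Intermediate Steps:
a(D, T) = (D + T)²
E = -3 (E = -1*3 = -3)
h = 12 (h = 4 + (-2 + 10) = 4 + 8 = 12)
k(G) = 24 (k(G) = 12*2 = 24)
(12674 + a(-157, 7)) + k(E) = (12674 + (-157 + 7)²) + 24 = (12674 + (-150)²) + 24 = (12674 + 22500) + 24 = 35174 + 24 = 35198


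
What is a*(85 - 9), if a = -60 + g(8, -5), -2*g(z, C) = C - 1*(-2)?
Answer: -4446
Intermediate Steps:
g(z, C) = -1 - C/2 (g(z, C) = -(C - 1*(-2))/2 = -(C + 2)/2 = -(2 + C)/2 = -1 - C/2)
a = -117/2 (a = -60 + (-1 - 1/2*(-5)) = -60 + (-1 + 5/2) = -60 + 3/2 = -117/2 ≈ -58.500)
a*(85 - 9) = -117*(85 - 9)/2 = -117/2*76 = -4446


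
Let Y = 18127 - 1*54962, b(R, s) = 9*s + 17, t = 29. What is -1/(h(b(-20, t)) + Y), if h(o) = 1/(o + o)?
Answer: 556/20480259 ≈ 2.7148e-5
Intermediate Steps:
b(R, s) = 17 + 9*s
h(o) = 1/(2*o)
Y = -36835 (Y = 18127 - 54962 = -36835)
-1/(h(b(-20, t)) + Y) = -1/(1/(2*(17 + 9*29)) - 36835) = -1/(1/(2*(17 + 261)) - 36835) = -1/((½)/278 - 36835) = -1/((½)*(1/278) - 36835) = -1/(1/556 - 36835) = -1/(-20480259/556) = -1*(-556/20480259) = 556/20480259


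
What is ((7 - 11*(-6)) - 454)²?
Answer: 145161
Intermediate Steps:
((7 - 11*(-6)) - 454)² = ((7 + 66) - 454)² = (73 - 454)² = (-381)² = 145161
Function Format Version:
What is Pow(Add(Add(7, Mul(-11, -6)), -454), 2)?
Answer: 145161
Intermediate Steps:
Pow(Add(Add(7, Mul(-11, -6)), -454), 2) = Pow(Add(Add(7, 66), -454), 2) = Pow(Add(73, -454), 2) = Pow(-381, 2) = 145161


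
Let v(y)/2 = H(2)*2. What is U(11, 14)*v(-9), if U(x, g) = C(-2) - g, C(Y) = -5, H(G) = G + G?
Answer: -304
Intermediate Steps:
H(G) = 2*G
U(x, g) = -5 - g
v(y) = 16 (v(y) = 2*((2*2)*2) = 2*(4*2) = 2*8 = 16)
U(11, 14)*v(-9) = (-5 - 1*14)*16 = (-5 - 14)*16 = -19*16 = -304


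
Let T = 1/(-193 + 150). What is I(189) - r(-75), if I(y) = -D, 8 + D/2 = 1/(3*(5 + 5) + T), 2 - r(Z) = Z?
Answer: -78715/1289 ≈ -61.067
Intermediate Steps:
r(Z) = 2 - Z
T = -1/43 (T = 1/(-43) = -1/43 ≈ -0.023256)
D = -20538/1289 (D = -16 + 2/(3*(5 + 5) - 1/43) = -16 + 2/(3*10 - 1/43) = -16 + 2/(30 - 1/43) = -16 + 2/(1289/43) = -16 + 2*(43/1289) = -16 + 86/1289 = -20538/1289 ≈ -15.933)
I(y) = 20538/1289 (I(y) = -1*(-20538/1289) = 20538/1289)
I(189) - r(-75) = 20538/1289 - (2 - 1*(-75)) = 20538/1289 - (2 + 75) = 20538/1289 - 1*77 = 20538/1289 - 77 = -78715/1289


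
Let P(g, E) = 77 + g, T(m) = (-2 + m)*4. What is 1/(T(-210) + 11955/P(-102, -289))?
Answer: -5/6631 ≈ -0.00075403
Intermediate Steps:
T(m) = -8 + 4*m
1/(T(-210) + 11955/P(-102, -289)) = 1/((-8 + 4*(-210)) + 11955/(77 - 102)) = 1/((-8 - 840) + 11955/(-25)) = 1/(-848 + 11955*(-1/25)) = 1/(-848 - 2391/5) = 1/(-6631/5) = -5/6631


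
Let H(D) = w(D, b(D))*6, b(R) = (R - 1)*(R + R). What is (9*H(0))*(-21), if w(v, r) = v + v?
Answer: 0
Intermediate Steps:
b(R) = 2*R*(-1 + R) (b(R) = (-1 + R)*(2*R) = 2*R*(-1 + R))
w(v, r) = 2*v
H(D) = 12*D (H(D) = (2*D)*6 = 12*D)
(9*H(0))*(-21) = (9*(12*0))*(-21) = (9*0)*(-21) = 0*(-21) = 0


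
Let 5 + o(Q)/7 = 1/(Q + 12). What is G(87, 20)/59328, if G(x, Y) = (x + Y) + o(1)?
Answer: 943/771264 ≈ 0.0012227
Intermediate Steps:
o(Q) = -35 + 7/(12 + Q) (o(Q) = -35 + 7/(Q + 12) = -35 + 7/(12 + Q))
G(x, Y) = -448/13 + Y + x (G(x, Y) = (x + Y) + 7*(-59 - 5*1)/(12 + 1) = (Y + x) + 7*(-59 - 5)/13 = (Y + x) + 7*(1/13)*(-64) = (Y + x) - 448/13 = -448/13 + Y + x)
G(87, 20)/59328 = (-448/13 + 20 + 87)/59328 = (943/13)*(1/59328) = 943/771264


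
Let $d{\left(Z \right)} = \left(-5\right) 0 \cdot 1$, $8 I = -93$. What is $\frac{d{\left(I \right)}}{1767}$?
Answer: $0$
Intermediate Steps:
$I = - \frac{93}{8}$ ($I = \frac{1}{8} \left(-93\right) = - \frac{93}{8} \approx -11.625$)
$d{\left(Z \right)} = 0$ ($d{\left(Z \right)} = 0 \cdot 1 = 0$)
$\frac{d{\left(I \right)}}{1767} = \frac{0}{1767} = 0 \cdot \frac{1}{1767} = 0$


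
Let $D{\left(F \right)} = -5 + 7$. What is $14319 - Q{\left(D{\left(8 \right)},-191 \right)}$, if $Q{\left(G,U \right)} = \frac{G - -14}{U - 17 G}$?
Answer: $\frac{3221791}{225} \approx 14319.0$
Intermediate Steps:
$D{\left(F \right)} = 2$
$Q{\left(G,U \right)} = \frac{14 + G}{U - 17 G}$ ($Q{\left(G,U \right)} = \frac{G + 14}{U - 17 G} = \frac{14 + G}{U - 17 G}$)
$14319 - Q{\left(D{\left(8 \right)},-191 \right)} = 14319 - \frac{-14 - 2}{\left(-1\right) \left(-191\right) + 17 \cdot 2} = 14319 - \frac{-14 - 2}{191 + 34} = 14319 - \frac{1}{225} \left(-16\right) = 14319 - - \frac{16}{225} = 14319 + \frac{16}{225} = \frac{3221791}{225}$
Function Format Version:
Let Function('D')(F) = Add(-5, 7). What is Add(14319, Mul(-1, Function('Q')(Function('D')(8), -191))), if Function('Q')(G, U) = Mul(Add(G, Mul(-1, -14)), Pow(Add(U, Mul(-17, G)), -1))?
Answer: Rational(3221791, 225) ≈ 14319.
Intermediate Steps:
Function('D')(F) = 2
Function('Q')(G, U) = Mul(Pow(Add(U, Mul(-17, G)), -1), Add(14, G)) (Function('Q')(G, U) = Mul(Add(G, 14), Pow(Add(U, Mul(-17, G)), -1)) = Mul(Add(14, G), Pow(Add(U, Mul(-17, G)), -1)) = Mul(Pow(Add(U, Mul(-17, G)), -1), Add(14, G)))
Add(14319, Mul(-1, Function('Q')(Function('D')(8), -191))) = Add(14319, Mul(-1, Mul(Pow(Add(Mul(-1, -191), Mul(17, 2)), -1), Add(-14, Mul(-1, 2))))) = Add(14319, Mul(-1, Mul(Pow(Add(191, 34), -1), Add(-14, -2)))) = Add(14319, Mul(-1, Mul(Pow(225, -1), -16))) = Add(14319, Mul(-1, Mul(Rational(1, 225), -16))) = Add(14319, Mul(-1, Rational(-16, 225))) = Add(14319, Rational(16, 225)) = Rational(3221791, 225)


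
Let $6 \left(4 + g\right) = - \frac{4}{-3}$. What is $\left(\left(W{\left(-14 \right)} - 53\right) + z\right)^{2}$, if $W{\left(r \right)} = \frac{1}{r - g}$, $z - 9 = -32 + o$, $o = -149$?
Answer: $\frac{428862681}{8464} \approx 50669.0$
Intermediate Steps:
$g = - \frac{34}{9}$ ($g = -4 + \frac{\left(-4\right) \frac{1}{-3}}{6} = -4 + \frac{\left(-4\right) \left(- \frac{1}{3}\right)}{6} = -4 + \frac{1}{6} \cdot \frac{4}{3} = -4 + \frac{2}{9} = - \frac{34}{9} \approx -3.7778$)
$z = -172$ ($z = 9 - 181 = -172$)
$W{\left(r \right)} = \frac{1}{\frac{34}{9} + r}$ ($W{\left(r \right)} = \frac{1}{r - - \frac{34}{9}} = \frac{1}{r + \frac{34}{9}} = \frac{1}{\frac{34}{9} + r}$)
$\left(\left(W{\left(-14 \right)} - 53\right) + z\right)^{2} = \left(\left(\frac{9}{34 + 9 \left(-14\right)} - 53\right) - 172\right)^{2} = \left(\left(\frac{9}{34 - 126} - 53\right) - 172\right)^{2} = \left(\left(\frac{9}{-92} - 53\right) - 172\right)^{2} = \left(\left(9 \left(- \frac{1}{92}\right) - 53\right) - 172\right)^{2} = \left(\left(- \frac{9}{92} - 53\right) - 172\right)^{2} = \left(- \frac{4885}{92} - 172\right)^{2} = \left(- \frac{20709}{92}\right)^{2} = \frac{428862681}{8464}$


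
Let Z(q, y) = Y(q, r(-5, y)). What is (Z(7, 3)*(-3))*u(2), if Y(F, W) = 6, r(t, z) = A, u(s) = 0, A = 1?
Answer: 0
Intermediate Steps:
r(t, z) = 1
Z(q, y) = 6
(Z(7, 3)*(-3))*u(2) = (6*(-3))*0 = -18*0 = 0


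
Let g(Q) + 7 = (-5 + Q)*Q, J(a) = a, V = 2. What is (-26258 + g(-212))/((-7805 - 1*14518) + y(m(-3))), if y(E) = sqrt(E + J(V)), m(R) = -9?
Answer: -62947671/71188048 - 19739*I*sqrt(7)/498316336 ≈ -0.88424 - 0.0001048*I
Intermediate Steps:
y(E) = sqrt(2 + E) (y(E) = sqrt(E + 2) = sqrt(2 + E))
g(Q) = -7 + Q*(-5 + Q) (g(Q) = -7 + (-5 + Q)*Q = -7 + Q*(-5 + Q))
(-26258 + g(-212))/((-7805 - 1*14518) + y(m(-3))) = (-26258 + (-7 + (-212)**2 - 5*(-212)))/((-7805 - 1*14518) + sqrt(2 - 9)) = (-26258 + (-7 + 44944 + 1060))/((-7805 - 14518) + sqrt(-7)) = (-26258 + 45997)/(-22323 + I*sqrt(7)) = 19739/(-22323 + I*sqrt(7))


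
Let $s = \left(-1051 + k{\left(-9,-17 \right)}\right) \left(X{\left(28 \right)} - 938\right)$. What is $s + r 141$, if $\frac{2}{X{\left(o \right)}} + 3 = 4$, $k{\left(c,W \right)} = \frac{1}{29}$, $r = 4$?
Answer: $\frac{28543764}{29} \approx 9.8427 \cdot 10^{5}$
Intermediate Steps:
$k{\left(c,W \right)} = \frac{1}{29}$
$X{\left(o \right)} = 2$ ($X{\left(o \right)} = \frac{2}{-3 + 4} = \frac{2}{1} = 2 \cdot 1 = 2$)
$s = \frac{28527408}{29}$ ($s = \left(-1051 + \frac{1}{29}\right) \left(2 - 938\right) = \left(- \frac{30478}{29}\right) \left(-936\right) = \frac{28527408}{29} \approx 9.837 \cdot 10^{5}$)
$s + r 141 = \frac{28527408}{29} + 4 \cdot 141 = \frac{28527408}{29} + 564 = \frac{28543764}{29}$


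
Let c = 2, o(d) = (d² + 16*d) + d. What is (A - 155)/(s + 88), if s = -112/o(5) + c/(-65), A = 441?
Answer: 20449/6217 ≈ 3.2892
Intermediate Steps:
o(d) = d² + 17*d
s = -150/143 (s = -112*1/(5*(17 + 5)) + 2/(-65) = -112/(5*22) + 2*(-1/65) = -112/110 - 2/65 = -112*1/110 - 2/65 = -56/55 - 2/65 = -150/143 ≈ -1.0490)
(A - 155)/(s + 88) = (441 - 155)/(-150/143 + 88) = 286/(12434/143) = 286*(143/12434) = 20449/6217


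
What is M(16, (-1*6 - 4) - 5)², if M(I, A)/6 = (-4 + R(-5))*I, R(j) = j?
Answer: 746496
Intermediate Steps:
M(I, A) = -54*I (M(I, A) = 6*((-4 - 5)*I) = 6*(-9*I) = -54*I)
M(16, (-1*6 - 4) - 5)² = (-54*16)² = (-864)² = 746496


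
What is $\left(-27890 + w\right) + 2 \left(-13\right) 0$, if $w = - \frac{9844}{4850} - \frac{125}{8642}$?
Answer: $- \frac{584529385549}{20956850} \approx -27892.0$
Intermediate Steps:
$w = - \frac{42839049}{20956850}$ ($w = \left(-9844\right) \frac{1}{4850} - \frac{125}{8642} = - \frac{4922}{2425} - \frac{125}{8642} = - \frac{42839049}{20956850} \approx -2.0442$)
$\left(-27890 + w\right) + 2 \left(-13\right) 0 = \left(-27890 - \frac{42839049}{20956850}\right) + 2 \left(-13\right) 0 = - \frac{584529385549}{20956850} - 0 = - \frac{584529385549}{20956850} + 0 = - \frac{584529385549}{20956850}$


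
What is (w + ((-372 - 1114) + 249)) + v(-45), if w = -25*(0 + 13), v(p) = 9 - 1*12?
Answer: -1565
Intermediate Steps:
v(p) = -3 (v(p) = 9 - 12 = -3)
w = -325 (w = -25*13 = -325)
(w + ((-372 - 1114) + 249)) + v(-45) = (-325 + ((-372 - 1114) + 249)) - 3 = (-325 + (-1486 + 249)) - 3 = (-325 - 1237) - 3 = -1562 - 3 = -1565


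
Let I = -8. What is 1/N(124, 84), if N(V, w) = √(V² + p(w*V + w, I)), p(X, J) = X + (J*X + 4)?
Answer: -I*√14530/29060 ≈ -0.004148*I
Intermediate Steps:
p(X, J) = 4 + X + J*X (p(X, J) = X + (4 + J*X) = 4 + X + J*X)
N(V, w) = √(4 + V² - 7*w - 7*V*w) (N(V, w) = √(V² + (4 + (w*V + w) - 8*(w*V + w))) = √(V² + (4 + (V*w + w) - 8*(V*w + w))) = √(V² + (4 + (w + V*w) - 8*(w + V*w))) = √(V² + (4 + (w + V*w) + (-8*w - 8*V*w))) = √(V² + (4 - 7*w - 7*V*w)) = √(4 + V² - 7*w - 7*V*w))
1/N(124, 84) = 1/(√(4 + 124² - 7*84*(1 + 124))) = 1/(√(4 + 15376 - 7*84*125)) = 1/(√(4 + 15376 - 73500)) = 1/(√(-58120)) = 1/(2*I*√14530) = -I*√14530/29060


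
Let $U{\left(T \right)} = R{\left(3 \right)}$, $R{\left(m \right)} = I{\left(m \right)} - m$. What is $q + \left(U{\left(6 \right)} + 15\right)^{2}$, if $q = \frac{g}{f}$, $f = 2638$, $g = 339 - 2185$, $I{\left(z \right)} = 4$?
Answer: $\frac{336741}{1319} \approx 255.3$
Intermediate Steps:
$g = -1846$
$R{\left(m \right)} = 4 - m$
$U{\left(T \right)} = 1$ ($U{\left(T \right)} = 4 - 3 = 1$)
$q = - \frac{923}{1319}$ ($q = - \frac{1846}{2638} = \left(-1846\right) \frac{1}{2638} = - \frac{923}{1319} \approx -0.69977$)
$q + \left(U{\left(6 \right)} + 15\right)^{2} = - \frac{923}{1319} + \left(1 + 15\right)^{2} = - \frac{923}{1319} + 16^{2} = - \frac{923}{1319} + 256 = \frac{336741}{1319}$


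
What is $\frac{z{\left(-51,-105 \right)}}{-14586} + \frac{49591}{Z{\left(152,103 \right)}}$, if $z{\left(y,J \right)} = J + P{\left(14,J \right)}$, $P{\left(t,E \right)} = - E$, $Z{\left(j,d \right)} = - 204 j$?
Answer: $- \frac{49591}{31008} \approx -1.5993$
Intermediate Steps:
$z{\left(y,J \right)} = 0$ ($z{\left(y,J \right)} = J - J = 0$)
$\frac{z{\left(-51,-105 \right)}}{-14586} + \frac{49591}{Z{\left(152,103 \right)}} = \frac{0}{-14586} + \frac{49591}{\left(-204\right) 152} = 0 \left(- \frac{1}{14586}\right) + \frac{49591}{-31008} = 0 + 49591 \left(- \frac{1}{31008}\right) = 0 - \frac{49591}{31008} = - \frac{49591}{31008}$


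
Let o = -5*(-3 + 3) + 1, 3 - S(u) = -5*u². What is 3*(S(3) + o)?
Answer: 147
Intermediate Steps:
S(u) = 3 + 5*u² (S(u) = 3 - (-5)*u² = 3 + 5*u²)
o = 1 (o = -5*0 + 1 = 0 + 1 = 1)
3*(S(3) + o) = 3*((3 + 5*3²) + 1) = 3*((3 + 5*9) + 1) = 3*((3 + 45) + 1) = 3*(48 + 1) = 3*49 = 147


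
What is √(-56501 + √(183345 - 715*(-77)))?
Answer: √(-56501 + 40*√149) ≈ 236.67*I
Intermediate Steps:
√(-56501 + √(183345 - 715*(-77))) = √(-56501 + √(183345 + 55055)) = √(-56501 + √238400) = √(-56501 + 40*√149)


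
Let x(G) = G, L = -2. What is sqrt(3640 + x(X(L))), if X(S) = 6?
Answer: sqrt(3646) ≈ 60.382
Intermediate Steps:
sqrt(3640 + x(X(L))) = sqrt(3640 + 6) = sqrt(3646)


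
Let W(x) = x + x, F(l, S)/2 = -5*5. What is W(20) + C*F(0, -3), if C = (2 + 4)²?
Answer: -1760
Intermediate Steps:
F(l, S) = -50 (F(l, S) = 2*(-5*5) = 2*(-25) = -50)
W(x) = 2*x
C = 36 (C = 6² = 36)
W(20) + C*F(0, -3) = 2*20 + 36*(-50) = 40 - 1800 = -1760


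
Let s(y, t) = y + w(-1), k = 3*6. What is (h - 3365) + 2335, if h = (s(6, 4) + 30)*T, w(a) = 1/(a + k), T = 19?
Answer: -5863/17 ≈ -344.88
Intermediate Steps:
k = 18
w(a) = 1/(18 + a) (w(a) = 1/(a + 18) = 1/(18 + a))
s(y, t) = 1/17 + y (s(y, t) = y + 1/(18 - 1) = y + 1/17 = 1/17 + y)
h = 11647/17 (h = ((1/17 + 6) + 30)*19 = (103/17 + 30)*19 = (613/17)*19 = 11647/17 ≈ 685.12)
(h - 3365) + 2335 = (11647/17 - 3365) + 2335 = -45558/17 + 2335 = -5863/17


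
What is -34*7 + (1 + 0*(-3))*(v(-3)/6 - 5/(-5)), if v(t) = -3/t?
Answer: -1421/6 ≈ -236.83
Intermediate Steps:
-34*7 + (1 + 0*(-3))*(v(-3)/6 - 5/(-5)) = -34*7 + (1 + 0*(-3))*(-3/(-3)/6 - 5/(-5)) = -238 + (1 + 0)*(-3*(-1/3)*(1/6) - 5*(-1/5)) = -238 + 1*(1*(1/6) + 1) = -238 + 1*(1/6 + 1) = -238 + 1*(7/6) = -238 + 7/6 = -1421/6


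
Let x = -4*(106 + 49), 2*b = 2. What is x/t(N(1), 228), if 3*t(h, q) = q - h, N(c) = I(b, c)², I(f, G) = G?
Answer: -1860/227 ≈ -8.1938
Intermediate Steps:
b = 1 (b = (½)*2 = 1)
N(c) = c²
t(h, q) = -h/3 + q/3 (t(h, q) = (q - h)/3 = -h/3 + q/3)
x = -620 (x = -4*155 = -620)
x/t(N(1), 228) = -620/(-⅓*1² + (⅓)*228) = -620/(-⅓*1 + 76) = -620/(-⅓ + 76) = -620/227/3 = -620*3/227 = -1860/227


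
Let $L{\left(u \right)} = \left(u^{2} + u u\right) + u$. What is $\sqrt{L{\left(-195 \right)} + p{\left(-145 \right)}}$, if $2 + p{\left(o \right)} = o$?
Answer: $6 \sqrt{2103} \approx 275.15$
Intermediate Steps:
$p{\left(o \right)} = -2 + o$
$L{\left(u \right)} = u + 2 u^{2}$ ($L{\left(u \right)} = \left(u^{2} + u^{2}\right) + u = 2 u^{2} + u = u + 2 u^{2}$)
$\sqrt{L{\left(-195 \right)} + p{\left(-145 \right)}} = \sqrt{- 195 \left(1 + 2 \left(-195\right)\right) - 147} = \sqrt{- 195 \left(1 - 390\right) - 147} = \sqrt{\left(-195\right) \left(-389\right) - 147} = \sqrt{75855 - 147} = \sqrt{75708} = 6 \sqrt{2103}$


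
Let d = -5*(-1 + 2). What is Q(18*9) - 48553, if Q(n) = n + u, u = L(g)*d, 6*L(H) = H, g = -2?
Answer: -145168/3 ≈ -48389.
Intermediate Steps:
L(H) = H/6
d = -5 (d = -5*1 = -5)
u = 5/3 (u = ((⅙)*(-2))*(-5) = -⅓*(-5) = 5/3 ≈ 1.6667)
Q(n) = 5/3 + n (Q(n) = n + 5/3 = 5/3 + n)
Q(18*9) - 48553 = (5/3 + 18*9) - 48553 = (5/3 + 162) - 48553 = 491/3 - 48553 = -145168/3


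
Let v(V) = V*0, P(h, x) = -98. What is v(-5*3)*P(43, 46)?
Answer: 0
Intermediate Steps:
v(V) = 0
v(-5*3)*P(43, 46) = 0*(-98) = 0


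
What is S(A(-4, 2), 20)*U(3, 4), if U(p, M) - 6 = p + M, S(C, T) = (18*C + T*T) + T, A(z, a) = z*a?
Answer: 3588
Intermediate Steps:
A(z, a) = a*z
S(C, T) = T + T**2 + 18*C (S(C, T) = (18*C + T**2) + T = (T**2 + 18*C) + T = T + T**2 + 18*C)
U(p, M) = 6 + M + p (U(p, M) = 6 + (p + M) = 6 + (M + p) = 6 + M + p)
S(A(-4, 2), 20)*U(3, 4) = (20 + 20**2 + 18*(2*(-4)))*(6 + 4 + 3) = (20 + 400 + 18*(-8))*13 = (20 + 400 - 144)*13 = 276*13 = 3588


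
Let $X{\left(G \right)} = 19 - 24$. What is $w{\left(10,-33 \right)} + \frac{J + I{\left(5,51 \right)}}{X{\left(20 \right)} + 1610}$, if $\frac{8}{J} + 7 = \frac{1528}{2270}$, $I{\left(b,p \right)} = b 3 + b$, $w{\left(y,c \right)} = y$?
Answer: $\frac{23077918}{2305101} \approx 10.012$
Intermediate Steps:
$X{\left(G \right)} = -5$
$I{\left(b,p \right)} = 4 b$ ($I{\left(b,p \right)} = 3 b + b = 4 b$)
$J = - \frac{9080}{7181}$ ($J = \frac{8}{-7 + \frac{1528}{2270}} = \frac{8}{-7 + 1528 \cdot \frac{1}{2270}} = \frac{8}{-7 + \frac{764}{1135}} = \frac{8}{- \frac{7181}{1135}} = 8 \left(- \frac{1135}{7181}\right) = - \frac{9080}{7181} \approx -1.2644$)
$w{\left(10,-33 \right)} + \frac{J + I{\left(5,51 \right)}}{X{\left(20 \right)} + 1610} = 10 + \frac{- \frac{9080}{7181} + 4 \cdot 5}{-5 + 1610} = 10 + \frac{- \frac{9080}{7181} + 20}{1605} = 10 + \frac{134540}{7181} \cdot \frac{1}{1605} = 10 + \frac{26908}{2305101} = \frac{23077918}{2305101}$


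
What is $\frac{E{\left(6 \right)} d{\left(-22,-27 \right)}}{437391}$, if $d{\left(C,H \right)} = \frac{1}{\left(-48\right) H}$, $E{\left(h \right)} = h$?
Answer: $\frac{1}{94476456} \approx 1.0585 \cdot 10^{-8}$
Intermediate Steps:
$d{\left(C,H \right)} = - \frac{1}{48 H}$
$\frac{E{\left(6 \right)} d{\left(-22,-27 \right)}}{437391} = \frac{6 \left(- \frac{1}{48 \left(-27\right)}\right)}{437391} = 6 \left(\left(- \frac{1}{48}\right) \left(- \frac{1}{27}\right)\right) \frac{1}{437391} = 6 \cdot \frac{1}{1296} \cdot \frac{1}{437391} = \frac{1}{216} \cdot \frac{1}{437391} = \frac{1}{94476456}$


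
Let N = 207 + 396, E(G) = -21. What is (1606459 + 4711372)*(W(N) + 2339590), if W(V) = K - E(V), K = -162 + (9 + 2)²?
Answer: 14781007872670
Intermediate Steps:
N = 603
K = -41 (K = -162 + 11² = -162 + 121 = -41)
W(V) = -20 (W(V) = -41 - 1*(-21) = -41 + 21 = -20)
(1606459 + 4711372)*(W(N) + 2339590) = (1606459 + 4711372)*(-20 + 2339590) = 6317831*2339570 = 14781007872670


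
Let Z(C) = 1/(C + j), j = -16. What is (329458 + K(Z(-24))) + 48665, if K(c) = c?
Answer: 15124919/40 ≈ 3.7812e+5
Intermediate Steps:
Z(C) = 1/(-16 + C) (Z(C) = 1/(C - 16) = 1/(-16 + C))
(329458 + K(Z(-24))) + 48665 = (329458 + 1/(-16 - 24)) + 48665 = (329458 + 1/(-40)) + 48665 = (329458 - 1/40) + 48665 = 13178319/40 + 48665 = 15124919/40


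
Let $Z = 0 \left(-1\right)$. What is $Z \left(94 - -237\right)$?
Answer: $0$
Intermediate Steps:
$Z = 0$
$Z \left(94 - -237\right) = 0 \left(94 - -237\right) = 0 \left(94 + 237\right) = 0 \cdot 331 = 0$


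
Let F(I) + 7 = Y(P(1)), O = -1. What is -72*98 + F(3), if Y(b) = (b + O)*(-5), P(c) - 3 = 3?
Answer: -7088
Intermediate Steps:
P(c) = 6 (P(c) = 3 + 3 = 6)
Y(b) = 5 - 5*b (Y(b) = (b - 1)*(-5) = (-1 + b)*(-5) = 5 - 5*b)
F(I) = -32 (F(I) = -7 + (5 - 5*6) = -7 + (5 - 30) = -7 - 25 = -32)
-72*98 + F(3) = -72*98 - 32 = -7056 - 32 = -7088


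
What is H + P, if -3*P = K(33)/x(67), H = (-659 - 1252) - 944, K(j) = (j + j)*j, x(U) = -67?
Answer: -190559/67 ≈ -2844.2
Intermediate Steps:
K(j) = 2*j**2 (K(j) = (2*j)*j = 2*j**2)
H = -2855 (H = -1911 - 944 = -2855)
P = 726/67 (P = -2*33**2/(3*(-67)) = -2*1089*(-1)/(3*67) = -726*(-1)/67 = -1/3*(-2178/67) = 726/67 ≈ 10.836)
H + P = -2855 + 726/67 = -190559/67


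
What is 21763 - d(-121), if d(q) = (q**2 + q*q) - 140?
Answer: -7379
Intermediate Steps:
d(q) = -140 + 2*q**2 (d(q) = (q**2 + q**2) - 140 = 2*q**2 - 140 = -140 + 2*q**2)
21763 - d(-121) = 21763 - (-140 + 2*(-121)**2) = 21763 - (-140 + 2*14641) = 21763 - (-140 + 29282) = 21763 - 1*29142 = 21763 - 29142 = -7379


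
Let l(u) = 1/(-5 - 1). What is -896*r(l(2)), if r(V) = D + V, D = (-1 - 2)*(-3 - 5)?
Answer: -64064/3 ≈ -21355.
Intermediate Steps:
l(u) = -1/6 (l(u) = 1/(-6) = -1/6)
D = 24 (D = -3*(-8) = 24)
r(V) = 24 + V
-896*r(l(2)) = -896*(24 - 1/6) = -896*143/6 = -64064/3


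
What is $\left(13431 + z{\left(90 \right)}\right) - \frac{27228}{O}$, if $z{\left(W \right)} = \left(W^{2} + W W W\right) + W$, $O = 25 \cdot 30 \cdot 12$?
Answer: $\frac{562963481}{750} \approx 7.5062 \cdot 10^{5}$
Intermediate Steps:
$O = 9000$ ($O = 750 \cdot 12 = 9000$)
$z{\left(W \right)} = W + W^{2} + W^{3}$ ($z{\left(W \right)} = \left(W^{2} + W^{2} W\right) + W = \left(W^{2} + W^{3}\right) + W = W + W^{2} + W^{3}$)
$\left(13431 + z{\left(90 \right)}\right) - \frac{27228}{O} = \left(13431 + 90 \left(1 + 90 + 90^{2}\right)\right) - \frac{27228}{9000} = \left(13431 + 90 \left(1 + 90 + 8100\right)\right) - \frac{2269}{750} = \left(13431 + 90 \cdot 8191\right) - \frac{2269}{750} = \left(13431 + 737190\right) - \frac{2269}{750} = 750621 - \frac{2269}{750} = \frac{562963481}{750}$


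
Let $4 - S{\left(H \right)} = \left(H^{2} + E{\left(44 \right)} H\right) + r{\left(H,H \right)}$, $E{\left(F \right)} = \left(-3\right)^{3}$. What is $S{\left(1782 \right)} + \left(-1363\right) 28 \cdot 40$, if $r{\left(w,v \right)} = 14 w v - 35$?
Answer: $-49111267$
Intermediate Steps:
$r{\left(w,v \right)} = -35 + 14 v w$ ($r{\left(w,v \right)} = 14 v w - 35 = -35 + 14 v w$)
$E{\left(F \right)} = -27$
$S{\left(H \right)} = 39 - 15 H^{2} + 27 H$ ($S{\left(H \right)} = 4 - \left(\left(H^{2} - 27 H\right) + \left(-35 + 14 H H\right)\right) = 4 - \left(\left(H^{2} - 27 H\right) + \left(-35 + 14 H^{2}\right)\right) = 4 - \left(-35 - 27 H + 15 H^{2}\right) = 4 + \left(35 - 15 H^{2} + 27 H\right) = 39 - 15 H^{2} + 27 H$)
$S{\left(1782 \right)} + \left(-1363\right) 28 \cdot 40 = \left(39 - 15 \cdot 1782^{2} + 27 \cdot 1782\right) + \left(-1363\right) 28 \cdot 40 = \left(39 - 47632860 + 48114\right) - 1526560 = -47584707 - 1526560 = -49111267$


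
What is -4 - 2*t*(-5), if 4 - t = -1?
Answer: 46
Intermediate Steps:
t = 5 (t = 4 - 1*(-1) = 4 + 1 = 5)
-4 - 2*t*(-5) = -4 - 2*5*(-5) = -4 - 10*(-5) = -4 + 50 = 46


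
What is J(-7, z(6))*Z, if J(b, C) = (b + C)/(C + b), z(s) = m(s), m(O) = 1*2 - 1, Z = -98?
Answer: -98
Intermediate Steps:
m(O) = 1 (m(O) = 2 - 1 = 1)
z(s) = 1
J(b, C) = 1 (J(b, C) = (C + b)/(C + b) = 1)
J(-7, z(6))*Z = 1*(-98) = -98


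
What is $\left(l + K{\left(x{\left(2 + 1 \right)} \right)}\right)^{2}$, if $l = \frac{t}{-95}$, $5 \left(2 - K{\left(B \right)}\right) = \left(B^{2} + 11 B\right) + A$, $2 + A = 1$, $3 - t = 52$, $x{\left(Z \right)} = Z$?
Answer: $\frac{11664}{361} \approx 32.31$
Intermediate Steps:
$t = -49$ ($t = 3 - 52 = -49$)
$A = -1$ ($A = -2 + 1 = -1$)
$K{\left(B \right)} = \frac{11}{5} - \frac{11 B}{5} - \frac{B^{2}}{5}$ ($K{\left(B \right)} = 2 - \frac{\left(B^{2} + 11 B\right) - 1}{5} = 2 - \frac{-1 + B^{2} + 11 B}{5} = 2 - \left(- \frac{1}{5} + \frac{B^{2}}{5} + \frac{11 B}{5}\right) = \frac{11}{5} - \frac{11 B}{5} - \frac{B^{2}}{5}$)
$l = \frac{49}{95}$ ($l = - \frac{49}{-95} = \left(-49\right) \left(- \frac{1}{95}\right) = \frac{49}{95} \approx 0.51579$)
$\left(l + K{\left(x{\left(2 + 1 \right)} \right)}\right)^{2} = \left(\frac{49}{95} - \left(- \frac{11}{5} + \frac{\left(2 + 1\right)^{2}}{5} + \frac{11 \left(2 + 1\right)}{5}\right)\right)^{2} = \left(\frac{49}{95} - \left(\frac{22}{5} + \frac{9}{5}\right)\right)^{2} = \left(\frac{49}{95} - \frac{31}{5}\right)^{2} = \left(- \frac{108}{19}\right)^{2} = \frac{11664}{361}$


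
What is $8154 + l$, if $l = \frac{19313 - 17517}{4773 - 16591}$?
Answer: $\frac{48181088}{5909} \approx 8153.8$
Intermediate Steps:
$l = - \frac{898}{5909}$ ($l = \frac{1796}{-11818} = 1796 \left(- \frac{1}{11818}\right) = - \frac{898}{5909} \approx -0.15197$)
$8154 + l = 8154 - \frac{898}{5909} = \frac{48181088}{5909}$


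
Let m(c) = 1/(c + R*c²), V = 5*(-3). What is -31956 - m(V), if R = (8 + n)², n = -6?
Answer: -28281061/885 ≈ -31956.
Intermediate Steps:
V = -15
R = 4 (R = (8 - 6)² = 2² = 4)
m(c) = 1/(c + 4*c²)
-31956 - m(V) = -31956 - 1/((-15)*(1 + 4*(-15))) = -31956 - (-1)/(15*(1 - 60)) = -31956 - (-1)/(15*(-59)) = -31956 - (-1)*(-1)/(15*59) = -31956 - 1*1/885 = -31956 - 1/885 = -28281061/885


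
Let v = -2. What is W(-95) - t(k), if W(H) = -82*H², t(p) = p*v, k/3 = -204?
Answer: -741274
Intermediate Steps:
k = -612 (k = 3*(-204) = -612)
t(p) = -2*p (t(p) = p*(-2) = -2*p)
W(-95) - t(k) = -82*(-95)² - (-2)*(-612) = -82*9025 - 1*1224 = -740050 - 1224 = -741274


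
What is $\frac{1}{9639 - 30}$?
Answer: $\frac{1}{9609} \approx 0.00010407$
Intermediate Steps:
$\frac{1}{9639 - 30} = \frac{1}{9609}$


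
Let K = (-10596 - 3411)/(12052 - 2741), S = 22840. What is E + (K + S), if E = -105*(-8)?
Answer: 220470473/9311 ≈ 23679.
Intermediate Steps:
K = -14007/9311 ≈ -1.5043
E = 840
E + (K + S) = 840 + (-14007/9311 + 22840) = 840 + 212649233/9311 = 220470473/9311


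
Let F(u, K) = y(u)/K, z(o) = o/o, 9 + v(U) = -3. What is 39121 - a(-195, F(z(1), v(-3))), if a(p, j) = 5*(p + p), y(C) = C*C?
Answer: 41071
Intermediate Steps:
v(U) = -12 (v(U) = -9 - 3 = -12)
z(o) = 1
y(C) = C²
F(u, K) = u²/K
a(p, j) = 10*p (a(p, j) = 5*(2*p) = 10*p)
39121 - a(-195, F(z(1), v(-3))) = 39121 - 10*(-195) = 39121 - 1*(-1950) = 39121 + 1950 = 41071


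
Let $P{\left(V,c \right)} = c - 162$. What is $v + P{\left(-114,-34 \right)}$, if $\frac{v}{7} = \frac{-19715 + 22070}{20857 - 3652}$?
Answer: $- \frac{223713}{1147} \approx -195.04$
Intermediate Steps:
$P{\left(V,c \right)} = -162 + c$
$v = \frac{1099}{1147}$ ($v = 7 \frac{-19715 + 22070}{20857 - 3652} = 7 \cdot \frac{2355}{17205} = 7 \cdot 2355 \cdot \frac{1}{17205} = 7 \cdot \frac{157}{1147} = \frac{1099}{1147} \approx 0.95815$)
$v + P{\left(-114,-34 \right)} = \frac{1099}{1147} - 196 = - \frac{223713}{1147}$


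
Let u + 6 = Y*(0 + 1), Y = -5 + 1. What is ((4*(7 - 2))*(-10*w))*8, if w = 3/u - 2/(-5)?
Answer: -160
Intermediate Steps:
Y = -4
u = -10 (u = -6 - 4*(0 + 1) = -6 - 4*1 = -6 - 4 = -10)
w = ⅒ (w = 3/(-10) - 2/(-5) = 3*(-⅒) - 2*(-⅕) = -3/10 + ⅖ = ⅒ ≈ 0.10000)
((4*(7 - 2))*(-10*w))*8 = ((4*(7 - 2))*(-10*⅒))*8 = ((4*5)*(-1))*8 = (20*(-1))*8 = -20*8 = -160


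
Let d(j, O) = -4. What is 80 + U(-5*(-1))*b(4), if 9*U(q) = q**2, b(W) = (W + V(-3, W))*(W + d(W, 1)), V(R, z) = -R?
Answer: 80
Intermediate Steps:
b(W) = (-4 + W)*(3 + W) (b(W) = (W - 1*(-3))*(W - 4) = (W + 3)*(-4 + W) = (3 + W)*(-4 + W) = (-4 + W)*(3 + W))
U(q) = q**2/9
80 + U(-5*(-1))*b(4) = 80 + ((-5*(-1))**2/9)*(-12 + 4**2 - 1*4) = 80 + ((1/9)*5**2)*(-12 + 16 - 4) = 80 + ((1/9)*25)*0 = 80 + (25/9)*0 = 80 + 0 = 80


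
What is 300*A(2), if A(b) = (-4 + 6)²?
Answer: 1200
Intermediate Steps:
A(b) = 4 (A(b) = 2² = 4)
300*A(2) = 300*4 = 1200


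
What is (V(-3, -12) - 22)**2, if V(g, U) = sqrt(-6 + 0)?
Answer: (22 - I*sqrt(6))**2 ≈ 478.0 - 107.78*I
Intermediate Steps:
V(g, U) = I*sqrt(6) (V(g, U) = sqrt(-6) = I*sqrt(6))
(V(-3, -12) - 22)**2 = (I*sqrt(6) - 22)**2 = (-22 + I*sqrt(6))**2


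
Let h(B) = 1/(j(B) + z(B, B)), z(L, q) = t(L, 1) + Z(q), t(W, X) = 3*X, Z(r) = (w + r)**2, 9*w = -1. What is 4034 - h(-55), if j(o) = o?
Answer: 975437255/241804 ≈ 4034.0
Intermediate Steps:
w = -1/9 (w = (1/9)*(-1) = -1/9 ≈ -0.11111)
Z(r) = (-1/9 + r)**2
z(L, q) = 3 + (-1 + 9*q)**2/81 (z(L, q) = 3*1 + (-1 + 9*q)**2/81 = 3 + (-1 + 9*q)**2/81)
h(B) = 1/(3 + B + (-1 + 9*B)**2/81) (h(B) = 1/(B + (3 + (-1 + 9*B)**2/81)) = 1/(3 + B + (-1 + 9*B)**2/81))
4034 - h(-55) = 4034 - 81/(244 + 63*(-55) + 81*(-55)**2) = 4034 - 81/(244 - 3465 + 81*3025) = 4034 - 81/(244 - 3465 + 245025) = 4034 - 81/241804 = 975437255/241804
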